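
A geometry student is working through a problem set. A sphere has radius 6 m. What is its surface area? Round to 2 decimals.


Shape: sphere
Radius r = 6 m
Formula: SA = 4 * pi * r^2
r^2 = 36
SA = 4 * pi * 36
SA = 144 * pi
SA = 452.39
452.39 m^2


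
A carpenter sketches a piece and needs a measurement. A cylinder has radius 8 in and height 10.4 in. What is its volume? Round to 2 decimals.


Shape: cylinder
Radius r = 8 in, Height h = 10.4 in
Formula: V = pi * r^2 * h
r^2 = 64
V = pi * 64 * 10.4
V = 665.6 * pi
V = 2091.04
2091.04 in^3


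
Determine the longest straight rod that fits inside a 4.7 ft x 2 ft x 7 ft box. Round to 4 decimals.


Shape: rectangular box (space diagonal)
l = 4.7 ft, w = 2 ft, h = 7 ft
Visualize: the diagonal of the base, then a right triangle with that diagonal and the height.
Formula: d = sqrt(l^2 + w^2 + h^2)
l^2 + w^2 + h^2 = 22.09 + 4 + 49 = 75.09
d = sqrt(75.09)
d = 8.6654
8.6654 ft


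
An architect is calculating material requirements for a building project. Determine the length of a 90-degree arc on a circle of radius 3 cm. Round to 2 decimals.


Shape: circular arc
Radius r = 3 cm, Angle = 90 degrees
Formula: L = (angle/360) * 2 * pi * r
2 * pi * r = 6 * pi
L = (90/360) * 6 * pi
L = 1.5 * pi
L = 4.71
4.71 cm


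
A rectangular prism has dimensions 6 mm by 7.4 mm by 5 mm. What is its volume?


Shape: rectangular prism
l = 6 mm, w = 7.4 mm, h = 5 mm
Formula: V = l * w * h
V = 6 * 7.4 * 5
V = 44.4 * 5
V = 222
222 mm^3


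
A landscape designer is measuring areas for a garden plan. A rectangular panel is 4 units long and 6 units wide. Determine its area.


Shape: rectangle
Length l = 4 units, Width w = 6 units
Formula: A = l * w
A = 4 * 6
A = 24
24 units^2


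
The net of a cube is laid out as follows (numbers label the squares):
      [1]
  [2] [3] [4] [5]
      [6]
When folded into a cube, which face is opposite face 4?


Net: cross layout. Take square 3 as the base (bottom).
Fold the four squares in the horizontal row up around 3: 2 -> left, 4 -> right, 5 wraps to the top.
Fold 1 and 6 up from 3: 1 -> back, 6 -> front.
Opposite pairs are therefore: (1, 6), (2, 4), (3, 5).
Face 4 is opposite face 2.
face 2


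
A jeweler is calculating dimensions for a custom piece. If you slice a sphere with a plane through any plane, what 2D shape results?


Solid: sphere
Cutting plane: through any plane
Visualize the intersection of the plane with the solid's surface.
The boundary of the cut region is a circle.
circle


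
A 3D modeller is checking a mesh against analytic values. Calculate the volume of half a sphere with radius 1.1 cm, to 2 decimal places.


Shape: hemisphere (half of a sphere)
Radius r = 1.1 cm
Formula: V = (1/2) * (4/3) * pi * r^3 = (2/3) * pi * r^3
r^3 = 1.331
(2/3) * 1.331 = 0.887333
V = 0.887333 * pi
V = 2.79
2.79 cm^3


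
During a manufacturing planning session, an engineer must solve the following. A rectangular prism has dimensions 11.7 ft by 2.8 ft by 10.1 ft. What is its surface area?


Shape: rectangular prism
l = 11.7 ft, w = 2.8 ft, h = 10.1 ft
Formula: SA = 2(lw + lh + wh)
lw = 32.76, lh = 118.17, wh = 28.28
lw + lh + wh = 179.21
SA = 2 * 179.21
SA = 358.42
358.42 ft^2


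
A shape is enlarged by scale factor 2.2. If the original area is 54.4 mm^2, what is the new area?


Linear scale factor k = 2.2
Original area = 54.4 mm^2
Rule: under a linear scaling by k, areas scale by k^2.
k^2 = 2.2^2 = 4.84
New area = 54.4 * 4.84
New area = 263.296
263.296 mm^2


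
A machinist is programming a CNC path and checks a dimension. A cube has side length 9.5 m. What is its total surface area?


Shape: cube
Side s = 9.5 m
A cube has 6 square faces.
Formula: SA = 6 * s^2
s^2 = 90.25
SA = 6 * 90.25
SA = 541.5
541.5 m^2


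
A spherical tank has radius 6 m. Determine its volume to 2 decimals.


Shape: sphere
Radius r = 6 m
Formula: V = (4/3) * pi * r^3
r^3 = 216
(4/3) * 216 = 288
V = 288 * pi
V = 904.78
904.78 m^3


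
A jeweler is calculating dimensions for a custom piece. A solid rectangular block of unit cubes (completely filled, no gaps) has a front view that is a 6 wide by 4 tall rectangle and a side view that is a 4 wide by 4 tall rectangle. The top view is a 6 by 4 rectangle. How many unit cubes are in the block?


Orthographic views of a solid rectangular block:
Front view 6 x 4 -> length = 6, height = 4
Side view 4 x 4 -> width = 4, height = 4 (consistent)
Top view 6 x 4 -> confirms length = 6, width = 4
The block is 6 x 4 x 4.
Total unit cubes = 6 * 4 * 4 = 96
96 unit cubes


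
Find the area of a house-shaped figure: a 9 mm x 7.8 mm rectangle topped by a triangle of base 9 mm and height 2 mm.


Composite shape: rectangle + triangle
Rectangle area = 9 * 7.8 = 70.2
Triangle area = 0.5 * 9 * 2 = 9
Total = 70.2 + 9
Total = 79.2
79.2 mm^2


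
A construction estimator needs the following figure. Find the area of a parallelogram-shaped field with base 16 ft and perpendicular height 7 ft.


Shape: parallelogram
Base b = 16 ft, Height h = 7 ft
Formula: A = b * h
A = 16 * 7
A = 112
112 ft^2


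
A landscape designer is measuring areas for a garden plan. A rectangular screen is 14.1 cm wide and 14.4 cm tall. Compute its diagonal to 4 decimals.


Shape: rectangle (diagonal via Pythagoras)
Sides: 14.1 cm and 14.4 cm
Formula: d = sqrt(l^2 + w^2)
l^2 = 198.81, w^2 = 207.36
l^2 + w^2 = 406.17
d = sqrt(406.17)
d = 20.1537
20.1537 cm


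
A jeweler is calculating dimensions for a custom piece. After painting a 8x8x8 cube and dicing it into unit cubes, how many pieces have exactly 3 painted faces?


Large cube: 8 x 8 x 8, cut into unit cubes.
Cubes with 3 painted faces are at the corners. A cube always has 8 corners.
Count = 8
8 unit cubes


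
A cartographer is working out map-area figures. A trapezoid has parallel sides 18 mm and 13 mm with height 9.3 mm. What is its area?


Shape: trapezoid
Parallel sides a = 18 mm, b = 13 mm; Height h = 9.3 mm
Formula: A = (a + b) * h / 2
a + b = 18 + 13 = 31
A = 31 * 9.3 / 2
A = 288.3 / 2
A = 144.15
144.15 mm^2


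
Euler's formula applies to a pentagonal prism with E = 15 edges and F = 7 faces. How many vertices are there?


Polyhedron: pentagonal prism
Euler's formula for convex polyhedra: V - E + F = 2
Given: E = 15 edges and F = 7 faces
Solve for V:
V = 2 + E - F = 2 + 15 - 7 = 10
10 vertices


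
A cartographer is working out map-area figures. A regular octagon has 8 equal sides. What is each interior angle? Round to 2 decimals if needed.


Shape: regular octagon (8 sides)
Formula: interior angle = (n - 2) * 180 / n
(n - 2) = 6
(n - 2) * 180 = 1080
angle = 1080 / 8
angle = 135
135 degrees


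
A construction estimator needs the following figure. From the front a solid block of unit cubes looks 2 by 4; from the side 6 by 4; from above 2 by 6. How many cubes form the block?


Orthographic views of a solid rectangular block:
Front view 2 x 4 -> length = 2, height = 4
Side view 6 x 4 -> width = 6, height = 4 (consistent)
Top view 2 x 6 -> confirms length = 2, width = 6
The block is 2 x 6 x 4.
Total unit cubes = 2 * 6 * 4 = 48
48 unit cubes


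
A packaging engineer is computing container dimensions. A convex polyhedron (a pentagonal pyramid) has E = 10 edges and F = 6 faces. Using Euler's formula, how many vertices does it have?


Polyhedron: pentagonal pyramid
Euler's formula for convex polyhedra: V - E + F = 2
Given: E = 10 edges and F = 6 faces
Solve for V:
V = 2 + E - F = 2 + 10 - 6 = 6
6 vertices


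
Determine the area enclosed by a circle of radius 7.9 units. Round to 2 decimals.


Shape: circle
Radius r = 7.9 units
Formula: A = pi * r^2
r^2 = 7.9^2 = 62.41
A = pi * 62.41
A = 196.07
196.07 units^2


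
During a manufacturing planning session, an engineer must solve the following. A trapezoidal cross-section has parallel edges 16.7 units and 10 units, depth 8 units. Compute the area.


Shape: trapezoid
Parallel sides a = 16.7 units, b = 10 units; Height h = 8 units
Formula: A = (a + b) * h / 2
a + b = 16.7 + 10 = 26.7
A = 26.7 * 8 / 2
A = 213.6 / 2
A = 106.8
106.8 units^2


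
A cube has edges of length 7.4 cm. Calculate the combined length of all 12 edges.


Shape: cube
Side s = 7.4 cm
A cube has 12 edges, all equal.
Formula: total edge length = 12 * s
Total = 12 * 7.4
Total = 88.8
88.8 cm


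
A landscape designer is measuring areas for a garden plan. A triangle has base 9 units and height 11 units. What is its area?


Shape: triangle
Base b = 9 units, Height h = 11 units
Formula: A = (1/2) * b * h
A = 0.5 * 9 * 11
A = 0.5 * 99
A = 49.5
49.5 units^2


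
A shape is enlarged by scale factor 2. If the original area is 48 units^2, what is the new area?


Linear scale factor k = 2
Original area = 48 units^2
Rule: under a linear scaling by k, areas scale by k^2.
k^2 = 2^2 = 4
New area = 48 * 4
New area = 192
192 units^2


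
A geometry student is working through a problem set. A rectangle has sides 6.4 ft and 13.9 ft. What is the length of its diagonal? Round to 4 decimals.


Shape: rectangle (diagonal via Pythagoras)
Sides: 6.4 ft and 13.9 ft
Formula: d = sqrt(l^2 + w^2)
l^2 = 40.96, w^2 = 193.21
l^2 + w^2 = 234.17
d = sqrt(234.17)
d = 15.3026
15.3026 ft


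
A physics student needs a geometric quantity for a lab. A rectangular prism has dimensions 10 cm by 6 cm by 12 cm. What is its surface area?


Shape: rectangular prism
l = 10 cm, w = 6 cm, h = 12 cm
Formula: SA = 2(lw + lh + wh)
lw = 60, lh = 120, wh = 72
lw + lh + wh = 252
SA = 2 * 252
SA = 504
504 cm^2


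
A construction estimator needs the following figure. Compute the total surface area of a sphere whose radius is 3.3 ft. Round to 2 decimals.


Shape: sphere
Radius r = 3.3 ft
Formula: SA = 4 * pi * r^2
r^2 = 10.89
SA = 4 * pi * 10.89
SA = 43.56 * pi
SA = 136.85
136.85 ft^2


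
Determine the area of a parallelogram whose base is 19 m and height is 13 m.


Shape: parallelogram
Base b = 19 m, Height h = 13 m
Formula: A = b * h
A = 19 * 13
A = 247
247 m^2


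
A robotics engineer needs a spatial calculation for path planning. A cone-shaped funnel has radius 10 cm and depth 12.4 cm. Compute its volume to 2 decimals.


Shape: cone
Radius r = 10 cm, Height h = 12.4 cm
Formula: V = (1/3) * pi * r^2 * h
r^2 = 100
pi * r^2 * h = pi * 100 * 12.4 = 1240 * pi
V = 1240 * pi / 3
V = 1298.52
1298.52 cm^3


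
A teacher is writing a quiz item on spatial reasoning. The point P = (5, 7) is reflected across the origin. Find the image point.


Transformation: reflection
Original point: (5, 7)
Rule for reflection through the origin: (x, y) -> (-x, -y)
Apply: (5, 7) -> (-5, -7)
(-5, -7)


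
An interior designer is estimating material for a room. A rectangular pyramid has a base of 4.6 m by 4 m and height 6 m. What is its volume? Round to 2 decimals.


Shape: rectangular pyramid
Base: 4.6 m x 4 m, Height h = 6 m
Formula: V = (1/3) * base_area * h
base_area = 4.6 * 4 = 18.4
base_area * h = 18.4 * 6 = 110.4
V = 110.4 / 3
V = 36.8
36.8 m^3


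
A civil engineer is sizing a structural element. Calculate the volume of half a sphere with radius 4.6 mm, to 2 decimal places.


Shape: hemisphere (half of a sphere)
Radius r = 4.6 mm
Formula: V = (1/2) * (4/3) * pi * r^3 = (2/3) * pi * r^3
r^3 = 97.336
(2/3) * 97.336 = 64.890667
V = 64.890667 * pi
V = 203.86
203.86 mm^3


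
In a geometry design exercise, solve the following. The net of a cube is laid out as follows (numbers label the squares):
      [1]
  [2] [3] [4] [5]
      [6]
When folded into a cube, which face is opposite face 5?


Net: cross layout. Take square 3 as the base (bottom).
Fold the four squares in the horizontal row up around 3: 2 -> left, 4 -> right, 5 wraps to the top.
Fold 1 and 6 up from 3: 1 -> back, 6 -> front.
Opposite pairs are therefore: (1, 6), (2, 4), (3, 5).
Face 5 is opposite face 3.
face 3


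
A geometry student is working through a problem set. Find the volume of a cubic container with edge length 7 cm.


Shape: cube
Side s = 7 cm
Formula: V = s^3
V = 7 * 7 * 7
V = 49 * 7
V = 343
343 cm^3


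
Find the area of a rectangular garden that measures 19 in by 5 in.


Shape: rectangle
Length l = 19 in, Width w = 5 in
Formula: A = l * w
A = 19 * 5
A = 95
95 in^2


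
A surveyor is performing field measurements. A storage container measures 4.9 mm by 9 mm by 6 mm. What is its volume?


Shape: rectangular prism
l = 4.9 mm, w = 9 mm, h = 6 mm
Formula: V = l * w * h
V = 4.9 * 9 * 6
V = 44.1 * 6
V = 264.6
264.6 mm^3


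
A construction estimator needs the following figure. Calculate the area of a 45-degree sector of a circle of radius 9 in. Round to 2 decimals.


Shape: circular sector
Radius r = 9 in, Angle = 45 degrees
Formula: A = (angle/360) * pi * r^2
r^2 = 81
Fraction of circle = 45/360
A = (45/360) * pi * 81
A = 10.125 * pi
A = 31.81
31.81 in^2


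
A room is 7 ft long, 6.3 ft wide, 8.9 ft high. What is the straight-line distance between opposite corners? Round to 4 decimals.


Shape: rectangular box (space diagonal)
l = 7 ft, w = 6.3 ft, h = 8.9 ft
Visualize: the diagonal of the base, then a right triangle with that diagonal and the height.
Formula: d = sqrt(l^2 + w^2 + h^2)
l^2 + w^2 + h^2 = 49 + 39.69 + 79.21 = 167.9
d = sqrt(167.9)
d = 12.9576
12.9576 ft


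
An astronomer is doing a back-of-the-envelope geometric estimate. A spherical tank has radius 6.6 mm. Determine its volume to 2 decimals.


Shape: sphere
Radius r = 6.6 mm
Formula: V = (4/3) * pi * r^3
r^3 = 287.496
(4/3) * 287.496 = 383.328
V = 383.328 * pi
V = 1204.26
1204.26 mm^3


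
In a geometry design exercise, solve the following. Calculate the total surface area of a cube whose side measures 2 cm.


Shape: cube
Side s = 2 cm
A cube has 6 square faces.
Formula: SA = 6 * s^2
s^2 = 4
SA = 6 * 4
SA = 24
24 cm^2


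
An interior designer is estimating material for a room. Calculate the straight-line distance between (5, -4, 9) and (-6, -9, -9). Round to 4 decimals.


3D distance between two points
P1 = (5, -4, 9), P2 = (-6, -9, -9)
Formula: d = sqrt((x2-x1)^2 + (y2-y1)^2 + (z2-z1)^2)
dx = -6 - 5 = -11
dy = -9 - -4 = -5
dz = -9 - 9 = -18
dx^2 + dy^2 + dz^2 = 121 + 25 + 324 = 470
d = sqrt(470)
d = 21.6795
21.6795 units


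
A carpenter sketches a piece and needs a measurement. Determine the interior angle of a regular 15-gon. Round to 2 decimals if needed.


Shape: regular pentadecagon (15 sides)
Formula: interior angle = (n - 2) * 180 / n
(n - 2) = 13
(n - 2) * 180 = 2340
angle = 2340 / 15
angle = 156
156 degrees


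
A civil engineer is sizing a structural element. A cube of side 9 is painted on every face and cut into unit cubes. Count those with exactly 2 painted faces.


Large cube: 9 x 9 x 9, cut into unit cubes.
n = 9, so n - 2 = 7
Cubes with 2 painted faces lie along the edges, excluding corners.
A cube has 12 edges; each contributes (n - 2) = 7 such cubes.
Count = 12 * 7 = 84
84 unit cubes


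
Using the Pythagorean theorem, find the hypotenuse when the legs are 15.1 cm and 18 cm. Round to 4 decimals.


Shape: right triangle
Legs a = 15.1 cm, b = 18 cm
Formula: c = sqrt(a^2 + b^2)
a^2 = 228.01, b^2 = 324
a^2 + b^2 = 552.01
c = sqrt(552.01)
c = 23.4949
23.4949 cm


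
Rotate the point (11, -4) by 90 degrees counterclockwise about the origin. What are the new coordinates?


Transformation: rotation about the origin
Original point: (11, -4)
Rule for 90 deg counterclockwise: (x, y) -> (-y, x)
Apply: (11, -4) -> (4, 11)
(4, 11)


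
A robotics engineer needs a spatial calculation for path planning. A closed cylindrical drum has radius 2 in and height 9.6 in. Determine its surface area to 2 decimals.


Shape: closed cylinder
Radius r = 2 in, Height h = 9.6 in
Formula: SA = 2*pi*r^2 + 2*pi*r*h = 2*pi*r*(r + h)
r + h = 11.6
2 * r * (r + h) = 2 * 2 * 11.6 = 46.4
SA = 46.4 * pi
SA = 145.77
145.77 in^2


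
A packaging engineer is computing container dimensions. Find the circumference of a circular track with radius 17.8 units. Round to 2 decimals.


Shape: circle
Radius r = 17.8 units
Formula: C = 2 * pi * r
C = 2 * pi * 17.8
C = 35.6 * pi
C = 111.84
111.84 units


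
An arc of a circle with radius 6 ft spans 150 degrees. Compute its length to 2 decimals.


Shape: circular arc
Radius r = 6 ft, Angle = 150 degrees
Formula: L = (angle/360) * 2 * pi * r
2 * pi * r = 12 * pi
L = (150/360) * 12 * pi
L = 5 * pi
L = 15.71
15.71 ft


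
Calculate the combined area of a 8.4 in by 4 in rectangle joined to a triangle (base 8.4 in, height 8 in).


Composite shape: rectangle + triangle
Rectangle area = 8.4 * 4 = 33.6
Triangle area = 0.5 * 8.4 * 8 = 33.6
Total = 33.6 + 33.6
Total = 67.2
67.2 in^2


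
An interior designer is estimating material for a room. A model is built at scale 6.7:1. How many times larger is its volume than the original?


Linear scale factor k = 6.7
Rule: under a linear scaling by k, volumes scale by k^3.
k^3 = 6.7 * 6.7 * 6.7
k^3 = 44.89 * 6.7
k^3 = 300.763
Volume scales by a factor of 300.763.
300.763 (dimensionless)


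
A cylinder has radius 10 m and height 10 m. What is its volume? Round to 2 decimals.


Shape: cylinder
Radius r = 10 m, Height h = 10 m
Formula: V = pi * r^2 * h
r^2 = 100
V = pi * 100 * 10
V = 1000 * pi
V = 3141.59
3141.59 m^3


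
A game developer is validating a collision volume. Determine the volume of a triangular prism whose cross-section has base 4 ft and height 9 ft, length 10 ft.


Shape: triangular prism
Triangle base = 4 ft, triangle height = 9 ft, prism length L = 10 ft
Formula: V = (1/2 * b * h_tri) * L
Cross-section area = 0.5 * 4 * 9 = 18
V = 18 * 10
V = 180
180 ft^3


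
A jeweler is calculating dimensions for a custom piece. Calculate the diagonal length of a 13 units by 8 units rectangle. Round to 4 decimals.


Shape: rectangle (diagonal via Pythagoras)
Sides: 13 units and 8 units
Formula: d = sqrt(l^2 + w^2)
l^2 = 169, w^2 = 64
l^2 + w^2 = 233
d = sqrt(233)
d = 15.2643
15.2643 units


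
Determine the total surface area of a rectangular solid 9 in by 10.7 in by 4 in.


Shape: rectangular prism
l = 9 in, w = 10.7 in, h = 4 in
Formula: SA = 2(lw + lh + wh)
lw = 96.3, lh = 36, wh = 42.8
lw + lh + wh = 175.1
SA = 2 * 175.1
SA = 350.2
350.2 in^2


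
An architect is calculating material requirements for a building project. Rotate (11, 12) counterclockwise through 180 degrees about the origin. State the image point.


Transformation: rotation about the origin
Original point: (11, 12)
Rule for 180 deg: (x, y) -> (-x, -y)
Apply: (11, 12) -> (-11, -12)
(-11, -12)


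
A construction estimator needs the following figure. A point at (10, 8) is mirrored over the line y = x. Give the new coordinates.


Transformation: reflection
Original point: (10, 8)
Rule for reflection over y = x: (x, y) -> (y, x)
Apply: (10, 8) -> (8, 10)
(8, 10)


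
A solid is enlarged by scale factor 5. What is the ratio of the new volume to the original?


Linear scale factor k = 5
Rule: under a linear scaling by k, volumes scale by k^3.
k^3 = 5 * 5 * 5
k^3 = 25 * 5
k^3 = 125
Volume scales by a factor of 125.
125 (dimensionless)


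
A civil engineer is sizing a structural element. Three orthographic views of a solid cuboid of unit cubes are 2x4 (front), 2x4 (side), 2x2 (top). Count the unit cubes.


Orthographic views of a solid rectangular block:
Front view 2 x 4 -> length = 2, height = 4
Side view 2 x 4 -> width = 2, height = 4 (consistent)
Top view 2 x 2 -> confirms length = 2, width = 2
The block is 2 x 2 x 4.
Total unit cubes = 2 * 2 * 4 = 16
16 unit cubes


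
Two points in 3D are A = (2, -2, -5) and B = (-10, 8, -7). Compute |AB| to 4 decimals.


3D distance between two points
P1 = (2, -2, -5), P2 = (-10, 8, -7)
Formula: d = sqrt((x2-x1)^2 + (y2-y1)^2 + (z2-z1)^2)
dx = -10 - 2 = -12
dy = 8 - -2 = 10
dz = -7 - -5 = -2
dx^2 + dy^2 + dz^2 = 144 + 100 + 4 = 248
d = sqrt(248)
d = 15.748
15.748 units


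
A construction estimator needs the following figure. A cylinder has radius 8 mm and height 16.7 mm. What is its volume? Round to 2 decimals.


Shape: cylinder
Radius r = 8 mm, Height h = 16.7 mm
Formula: V = pi * r^2 * h
r^2 = 64
V = pi * 64 * 16.7
V = 1068.8 * pi
V = 3357.73
3357.73 mm^3


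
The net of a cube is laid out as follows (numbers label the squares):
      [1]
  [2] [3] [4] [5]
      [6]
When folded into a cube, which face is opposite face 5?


Net: cross layout. Take square 3 as the base (bottom).
Fold the four squares in the horizontal row up around 3: 2 -> left, 4 -> right, 5 wraps to the top.
Fold 1 and 6 up from 3: 1 -> back, 6 -> front.
Opposite pairs are therefore: (1, 6), (2, 4), (3, 5).
Face 5 is opposite face 3.
face 3


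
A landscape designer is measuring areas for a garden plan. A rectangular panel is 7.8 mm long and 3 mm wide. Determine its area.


Shape: rectangle
Length l = 7.8 mm, Width w = 3 mm
Formula: A = l * w
A = 7.8 * 3
A = 23.4
23.4 mm^2


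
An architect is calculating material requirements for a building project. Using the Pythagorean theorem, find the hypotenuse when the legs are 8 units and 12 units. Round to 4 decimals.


Shape: right triangle
Legs a = 8 units, b = 12 units
Formula: c = sqrt(a^2 + b^2)
a^2 = 64, b^2 = 144
a^2 + b^2 = 208
c = sqrt(208)
c = 14.4222
14.4222 units


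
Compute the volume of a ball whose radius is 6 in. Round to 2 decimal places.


Shape: sphere
Radius r = 6 in
Formula: V = (4/3) * pi * r^3
r^3 = 216
(4/3) * 216 = 288
V = 288 * pi
V = 904.78
904.78 in^3


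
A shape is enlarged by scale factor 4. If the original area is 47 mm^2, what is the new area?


Linear scale factor k = 4
Original area = 47 mm^2
Rule: under a linear scaling by k, areas scale by k^2.
k^2 = 4^2 = 16
New area = 47 * 16
New area = 752
752 mm^2


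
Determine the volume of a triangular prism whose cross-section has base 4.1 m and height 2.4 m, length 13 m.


Shape: triangular prism
Triangle base = 4.1 m, triangle height = 2.4 m, prism length L = 13 m
Formula: V = (1/2 * b * h_tri) * L
Cross-section area = 0.5 * 4.1 * 2.4 = 4.92
V = 4.92 * 13
V = 63.96
63.96 m^3


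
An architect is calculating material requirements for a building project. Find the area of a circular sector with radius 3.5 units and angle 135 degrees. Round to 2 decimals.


Shape: circular sector
Radius r = 3.5 units, Angle = 135 degrees
Formula: A = (angle/360) * pi * r^2
r^2 = 12.25
Fraction of circle = 135/360
A = (135/360) * pi * 12.25
A = 4.59375 * pi
A = 14.43
14.43 units^2


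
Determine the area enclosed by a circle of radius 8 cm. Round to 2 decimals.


Shape: circle
Radius r = 8 cm
Formula: A = pi * r^2
r^2 = 8^2 = 64
A = pi * 64
A = 201.06
201.06 cm^2


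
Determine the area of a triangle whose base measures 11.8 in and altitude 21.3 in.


Shape: triangle
Base b = 11.8 in, Height h = 21.3 in
Formula: A = (1/2) * b * h
A = 0.5 * 11.8 * 21.3
A = 0.5 * 251.34
A = 125.67
125.67 in^2


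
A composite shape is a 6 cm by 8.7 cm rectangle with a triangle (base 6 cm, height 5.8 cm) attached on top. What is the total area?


Composite shape: rectangle + triangle
Rectangle area = 6 * 8.7 = 52.2
Triangle area = 0.5 * 6 * 5.8 = 17.4
Total = 52.2 + 17.4
Total = 69.6
69.6 cm^2


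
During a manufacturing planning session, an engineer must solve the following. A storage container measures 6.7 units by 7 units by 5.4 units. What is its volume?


Shape: rectangular prism
l = 6.7 units, w = 7 units, h = 5.4 units
Formula: V = l * w * h
V = 6.7 * 7 * 5.4
V = 46.9 * 5.4
V = 253.26
253.26 units^3


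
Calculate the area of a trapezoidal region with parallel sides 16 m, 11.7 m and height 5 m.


Shape: trapezoid
Parallel sides a = 16 m, b = 11.7 m; Height h = 5 m
Formula: A = (a + b) * h / 2
a + b = 16 + 11.7 = 27.7
A = 27.7 * 5 / 2
A = 138.5 / 2
A = 69.25
69.25 m^2


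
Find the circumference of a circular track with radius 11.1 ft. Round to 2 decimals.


Shape: circle
Radius r = 11.1 ft
Formula: C = 2 * pi * r
C = 2 * pi * 11.1
C = 22.2 * pi
C = 69.74
69.74 ft


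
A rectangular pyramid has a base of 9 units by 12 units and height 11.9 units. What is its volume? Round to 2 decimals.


Shape: rectangular pyramid
Base: 9 units x 12 units, Height h = 11.9 units
Formula: V = (1/3) * base_area * h
base_area = 9 * 12 = 108
base_area * h = 108 * 11.9 = 1285.2
V = 1285.2 / 3
V = 428.4
428.4 units^3


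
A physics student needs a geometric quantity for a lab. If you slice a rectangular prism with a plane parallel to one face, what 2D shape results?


Solid: rectangular prism
Cutting plane: parallel to one face
Visualize the intersection of the plane with the solid's surface.
The boundary of the cut region is a rectangle.
rectangle


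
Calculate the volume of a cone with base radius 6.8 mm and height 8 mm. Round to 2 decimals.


Shape: cone
Radius r = 6.8 mm, Height h = 8 mm
Formula: V = (1/3) * pi * r^2 * h
r^2 = 46.24
pi * r^2 * h = pi * 46.24 * 8 = 369.92 * pi
V = 369.92 * pi / 3
V = 387.38
387.38 mm^3


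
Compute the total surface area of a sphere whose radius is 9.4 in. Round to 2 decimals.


Shape: sphere
Radius r = 9.4 in
Formula: SA = 4 * pi * r^2
r^2 = 88.36
SA = 4 * pi * 88.36
SA = 353.44 * pi
SA = 1110.36
1110.36 in^2


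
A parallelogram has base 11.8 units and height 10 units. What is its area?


Shape: parallelogram
Base b = 11.8 units, Height h = 10 units
Formula: A = b * h
A = 11.8 * 10
A = 118
118 units^2


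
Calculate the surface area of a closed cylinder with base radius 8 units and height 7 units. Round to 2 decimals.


Shape: closed cylinder
Radius r = 8 units, Height h = 7 units
Formula: SA = 2*pi*r^2 + 2*pi*r*h = 2*pi*r*(r + h)
r + h = 15
2 * r * (r + h) = 2 * 8 * 15 = 240
SA = 240 * pi
SA = 753.98
753.98 units^2


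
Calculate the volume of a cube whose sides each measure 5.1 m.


Shape: cube
Side s = 5.1 m
Formula: V = s^3
V = 5.1 * 5.1 * 5.1
V = 26.01 * 5.1
V = 132.651
132.651 m^3


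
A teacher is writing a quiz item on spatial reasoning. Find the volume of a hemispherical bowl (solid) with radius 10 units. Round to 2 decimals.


Shape: hemisphere (half of a sphere)
Radius r = 10 units
Formula: V = (1/2) * (4/3) * pi * r^3 = (2/3) * pi * r^3
r^3 = 1000
(2/3) * 1000 = 666.666667
V = 666.666667 * pi
V = 2094.4
2094.4 units^3


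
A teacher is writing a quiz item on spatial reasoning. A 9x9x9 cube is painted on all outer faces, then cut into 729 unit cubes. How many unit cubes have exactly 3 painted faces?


Large cube: 9 x 9 x 9, cut into unit cubes.
Cubes with 3 painted faces are at the corners. A cube always has 8 corners.
Count = 8
8 unit cubes


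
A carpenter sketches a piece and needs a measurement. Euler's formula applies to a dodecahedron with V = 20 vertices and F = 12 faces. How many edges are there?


Polyhedron: dodecahedron
Euler's formula for convex polyhedra: V - E + F = 2
Given: V = 20 vertices and F = 12 faces
Solve for E:
E = V + F - 2 = 20 + 12 - 2 = 30
30 edges


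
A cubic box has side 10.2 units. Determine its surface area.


Shape: cube
Side s = 10.2 units
A cube has 6 square faces.
Formula: SA = 6 * s^2
s^2 = 104.04
SA = 6 * 104.04
SA = 624.24
624.24 units^2


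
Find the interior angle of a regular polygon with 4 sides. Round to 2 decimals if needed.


Shape: regular square (4 sides)
Formula: interior angle = (n - 2) * 180 / n
(n - 2) = 2
(n - 2) * 180 = 360
angle = 360 / 4
angle = 90
90 degrees


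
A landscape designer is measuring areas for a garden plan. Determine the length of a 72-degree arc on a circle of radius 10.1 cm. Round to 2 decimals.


Shape: circular arc
Radius r = 10.1 cm, Angle = 72 degrees
Formula: L = (angle/360) * 2 * pi * r
2 * pi * r = 20.2 * pi
L = (72/360) * 20.2 * pi
L = 4.04 * pi
L = 12.69
12.69 cm


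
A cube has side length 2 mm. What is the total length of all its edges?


Shape: cube
Side s = 2 mm
A cube has 12 edges, all equal.
Formula: total edge length = 12 * s
Total = 12 * 2
Total = 24
24 mm


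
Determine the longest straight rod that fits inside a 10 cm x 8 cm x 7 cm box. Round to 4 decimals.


Shape: rectangular box (space diagonal)
l = 10 cm, w = 8 cm, h = 7 cm
Visualize: the diagonal of the base, then a right triangle with that diagonal and the height.
Formula: d = sqrt(l^2 + w^2 + h^2)
l^2 + w^2 + h^2 = 100 + 64 + 49 = 213
d = sqrt(213)
d = 14.5945
14.5945 cm


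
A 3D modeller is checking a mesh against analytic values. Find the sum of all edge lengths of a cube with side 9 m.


Shape: cube
Side s = 9 m
A cube has 12 edges, all equal.
Formula: total edge length = 12 * s
Total = 12 * 9
Total = 108
108 m


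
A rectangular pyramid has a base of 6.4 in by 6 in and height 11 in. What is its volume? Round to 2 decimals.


Shape: rectangular pyramid
Base: 6.4 in x 6 in, Height h = 11 in
Formula: V = (1/3) * base_area * h
base_area = 6.4 * 6 = 38.4
base_area * h = 38.4 * 11 = 422.4
V = 422.4 / 3
V = 140.8
140.8 in^3


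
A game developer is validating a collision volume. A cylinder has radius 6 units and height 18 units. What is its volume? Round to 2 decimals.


Shape: cylinder
Radius r = 6 units, Height h = 18 units
Formula: V = pi * r^2 * h
r^2 = 36
V = pi * 36 * 18
V = 648 * pi
V = 2035.75
2035.75 units^3


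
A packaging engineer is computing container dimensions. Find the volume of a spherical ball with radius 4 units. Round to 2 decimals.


Shape: sphere
Radius r = 4 units
Formula: V = (4/3) * pi * r^3
r^3 = 64
(4/3) * 64 = 85.333333
V = 85.333333 * pi
V = 268.08
268.08 units^3


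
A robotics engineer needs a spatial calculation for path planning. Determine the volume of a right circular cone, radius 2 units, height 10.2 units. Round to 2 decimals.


Shape: cone
Radius r = 2 units, Height h = 10.2 units
Formula: V = (1/3) * pi * r^2 * h
r^2 = 4
pi * r^2 * h = pi * 4 * 10.2 = 40.8 * pi
V = 40.8 * pi / 3
V = 42.73
42.73 units^3


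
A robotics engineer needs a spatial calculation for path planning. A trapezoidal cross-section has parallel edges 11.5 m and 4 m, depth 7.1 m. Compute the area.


Shape: trapezoid
Parallel sides a = 11.5 m, b = 4 m; Height h = 7.1 m
Formula: A = (a + b) * h / 2
a + b = 11.5 + 4 = 15.5
A = 15.5 * 7.1 / 2
A = 110.05 / 2
A = 55.025
55.025 m^2


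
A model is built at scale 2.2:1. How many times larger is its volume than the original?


Linear scale factor k = 2.2
Rule: under a linear scaling by k, volumes scale by k^3.
k^3 = 2.2 * 2.2 * 2.2
k^3 = 4.84 * 2.2
k^3 = 10.648
Volume scales by a factor of 10.648.
10.648 (dimensionless)


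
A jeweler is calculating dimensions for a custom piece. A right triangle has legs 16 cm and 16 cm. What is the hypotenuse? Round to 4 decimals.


Shape: right triangle
Legs a = 16 cm, b = 16 cm
Formula: c = sqrt(a^2 + b^2)
a^2 = 256, b^2 = 256
a^2 + b^2 = 512
c = sqrt(512)
c = 22.6274
22.6274 cm


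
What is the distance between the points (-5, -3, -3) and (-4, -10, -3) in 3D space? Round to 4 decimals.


3D distance between two points
P1 = (-5, -3, -3), P2 = (-4, -10, -3)
Formula: d = sqrt((x2-x1)^2 + (y2-y1)^2 + (z2-z1)^2)
dx = -4 - -5 = 1
dy = -10 - -3 = -7
dz = -3 - -3 = 0
dx^2 + dy^2 + dz^2 = 1 + 49 + 0 = 50
d = sqrt(50)
d = 7.0711
7.0711 units


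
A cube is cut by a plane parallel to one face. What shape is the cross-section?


Solid: cube
Cutting plane: parallel to one face
Visualize the intersection of the plane with the solid's surface.
The boundary of the cut region is a square.
square


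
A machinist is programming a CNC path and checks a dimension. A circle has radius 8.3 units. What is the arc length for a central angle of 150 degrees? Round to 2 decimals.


Shape: circular arc
Radius r = 8.3 units, Angle = 150 degrees
Formula: L = (angle/360) * 2 * pi * r
2 * pi * r = 16.6 * pi
L = (150/360) * 16.6 * pi
L = 6.916667 * pi
L = 21.73
21.73 units


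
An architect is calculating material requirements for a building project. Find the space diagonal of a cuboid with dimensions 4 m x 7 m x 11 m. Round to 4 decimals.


Shape: rectangular box (space diagonal)
l = 4 m, w = 7 m, h = 11 m
Visualize: the diagonal of the base, then a right triangle with that diagonal and the height.
Formula: d = sqrt(l^2 + w^2 + h^2)
l^2 + w^2 + h^2 = 16 + 49 + 121 = 186
d = sqrt(186)
d = 13.6382
13.6382 m


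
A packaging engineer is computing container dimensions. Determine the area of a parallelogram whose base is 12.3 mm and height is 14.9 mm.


Shape: parallelogram
Base b = 12.3 mm, Height h = 14.9 mm
Formula: A = b * h
A = 12.3 * 14.9
A = 183.27
183.27 mm^2


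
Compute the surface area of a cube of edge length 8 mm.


Shape: cube
Side s = 8 mm
A cube has 6 square faces.
Formula: SA = 6 * s^2
s^2 = 64
SA = 6 * 64
SA = 384
384 mm^2


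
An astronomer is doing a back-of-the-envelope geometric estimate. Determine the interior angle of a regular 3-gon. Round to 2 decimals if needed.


Shape: regular triangle (3 sides)
Formula: interior angle = (n - 2) * 180 / n
(n - 2) = 1
(n - 2) * 180 = 180
angle = 180 / 3
angle = 60
60 degrees


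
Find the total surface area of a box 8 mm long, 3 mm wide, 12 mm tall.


Shape: rectangular prism
l = 8 mm, w = 3 mm, h = 12 mm
Formula: SA = 2(lw + lh + wh)
lw = 24, lh = 96, wh = 36
lw + lh + wh = 156
SA = 2 * 156
SA = 312
312 mm^2


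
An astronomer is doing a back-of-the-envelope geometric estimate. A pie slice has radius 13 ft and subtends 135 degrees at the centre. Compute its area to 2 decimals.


Shape: circular sector
Radius r = 13 ft, Angle = 135 degrees
Formula: A = (angle/360) * pi * r^2
r^2 = 169
Fraction of circle = 135/360
A = (135/360) * pi * 169
A = 63.375 * pi
A = 199.1
199.1 ft^2


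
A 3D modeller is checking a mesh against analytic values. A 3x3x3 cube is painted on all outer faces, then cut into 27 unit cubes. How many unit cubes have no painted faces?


Large cube: 3 x 3 x 3, cut into unit cubes.
n = 3, so n - 2 = 1
Unpainted cubes form the interior (n - 2)^3 block.
(n - 2)^3 = 1^3 = 1
1 unit cubes


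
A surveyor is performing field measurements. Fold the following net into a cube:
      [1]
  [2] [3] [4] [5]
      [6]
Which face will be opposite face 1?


Net: cross layout. Take square 3 as the base (bottom).
Fold the four squares in the horizontal row up around 3: 2 -> left, 4 -> right, 5 wraps to the top.
Fold 1 and 6 up from 3: 1 -> back, 6 -> front.
Opposite pairs are therefore: (1, 6), (2, 4), (3, 5).
Face 1 is opposite face 6.
face 6


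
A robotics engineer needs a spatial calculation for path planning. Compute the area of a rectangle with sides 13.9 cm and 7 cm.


Shape: rectangle
Length l = 13.9 cm, Width w = 7 cm
Formula: A = l * w
A = 13.9 * 7
A = 97.3
97.3 cm^2


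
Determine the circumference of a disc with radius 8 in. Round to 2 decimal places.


Shape: circle
Radius r = 8 in
Formula: C = 2 * pi * r
C = 2 * pi * 8
C = 16 * pi
C = 50.27
50.27 in


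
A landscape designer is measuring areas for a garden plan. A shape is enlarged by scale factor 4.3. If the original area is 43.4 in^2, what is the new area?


Linear scale factor k = 4.3
Original area = 43.4 in^2
Rule: under a linear scaling by k, areas scale by k^2.
k^2 = 4.3^2 = 18.49
New area = 43.4 * 18.49
New area = 802.466
802.466 in^2


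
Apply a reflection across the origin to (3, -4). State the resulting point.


Transformation: reflection
Original point: (3, -4)
Rule for reflection through the origin: (x, y) -> (-x, -y)
Apply: (3, -4) -> (-3, 4)
(-3, 4)


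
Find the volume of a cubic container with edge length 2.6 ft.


Shape: cube
Side s = 2.6 ft
Formula: V = s^3
V = 2.6 * 2.6 * 2.6
V = 6.76 * 2.6
V = 17.576
17.576 ft^3


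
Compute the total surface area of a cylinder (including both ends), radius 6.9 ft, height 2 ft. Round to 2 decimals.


Shape: closed cylinder
Radius r = 6.9 ft, Height h = 2 ft
Formula: SA = 2*pi*r^2 + 2*pi*r*h = 2*pi*r*(r + h)
r + h = 8.9
2 * r * (r + h) = 2 * 6.9 * 8.9 = 122.82
SA = 122.82 * pi
SA = 385.85
385.85 ft^2


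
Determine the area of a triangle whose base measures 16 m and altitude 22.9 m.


Shape: triangle
Base b = 16 m, Height h = 22.9 m
Formula: A = (1/2) * b * h
A = 0.5 * 16 * 22.9
A = 0.5 * 366.4
A = 183.2
183.2 m^2


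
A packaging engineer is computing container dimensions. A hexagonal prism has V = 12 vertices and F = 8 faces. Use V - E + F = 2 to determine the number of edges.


Polyhedron: hexagonal prism
Euler's formula for convex polyhedra: V - E + F = 2
Given: V = 12 vertices and F = 8 faces
Solve for E:
E = V + F - 2 = 12 + 8 - 2 = 18
18 edges


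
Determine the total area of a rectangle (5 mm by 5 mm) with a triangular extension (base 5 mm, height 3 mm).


Composite shape: rectangle + triangle
Rectangle area = 5 * 5 = 25
Triangle area = 0.5 * 5 * 3 = 7.5
Total = 25 + 7.5
Total = 32.5
32.5 mm^2


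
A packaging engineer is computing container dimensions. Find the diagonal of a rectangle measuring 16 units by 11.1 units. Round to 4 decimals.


Shape: rectangle (diagonal via Pythagoras)
Sides: 16 units and 11.1 units
Formula: d = sqrt(l^2 + w^2)
l^2 = 256, w^2 = 123.21
l^2 + w^2 = 379.21
d = sqrt(379.21)
d = 19.4733
19.4733 units


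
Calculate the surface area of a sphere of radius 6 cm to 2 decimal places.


Shape: sphere
Radius r = 6 cm
Formula: SA = 4 * pi * r^2
r^2 = 36
SA = 4 * pi * 36
SA = 144 * pi
SA = 452.39
452.39 cm^2


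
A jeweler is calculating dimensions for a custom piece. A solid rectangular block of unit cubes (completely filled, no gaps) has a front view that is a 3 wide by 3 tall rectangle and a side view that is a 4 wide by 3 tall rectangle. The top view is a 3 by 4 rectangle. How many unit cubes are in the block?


Orthographic views of a solid rectangular block:
Front view 3 x 3 -> length = 3, height = 3
Side view 4 x 3 -> width = 4, height = 3 (consistent)
Top view 3 x 4 -> confirms length = 3, width = 4
The block is 3 x 4 x 3.
Total unit cubes = 3 * 4 * 3 = 36
36 unit cubes


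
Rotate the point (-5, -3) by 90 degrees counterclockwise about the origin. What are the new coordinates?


Transformation: rotation about the origin
Original point: (-5, -3)
Rule for 90 deg counterclockwise: (x, y) -> (-y, x)
Apply: (-5, -3) -> (3, -5)
(3, -5)


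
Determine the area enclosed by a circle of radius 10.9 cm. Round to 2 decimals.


Shape: circle
Radius r = 10.9 cm
Formula: A = pi * r^2
r^2 = 10.9^2 = 118.81
A = pi * 118.81
A = 373.25
373.25 cm^2


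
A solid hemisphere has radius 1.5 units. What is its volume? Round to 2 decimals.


Shape: hemisphere (half of a sphere)
Radius r = 1.5 units
Formula: V = (1/2) * (4/3) * pi * r^3 = (2/3) * pi * r^3
r^3 = 3.375
(2/3) * 3.375 = 2.25
V = 2.25 * pi
V = 7.07
7.07 units^3


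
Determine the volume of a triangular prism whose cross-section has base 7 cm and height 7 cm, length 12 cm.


Shape: triangular prism
Triangle base = 7 cm, triangle height = 7 cm, prism length L = 12 cm
Formula: V = (1/2 * b * h_tri) * L
Cross-section area = 0.5 * 7 * 7 = 24.5
V = 24.5 * 12
V = 294
294 cm^3


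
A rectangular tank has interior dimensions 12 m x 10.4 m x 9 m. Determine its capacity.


Shape: rectangular prism
l = 12 m, w = 10.4 m, h = 9 m
Formula: V = l * w * h
V = 12 * 10.4 * 9
V = 124.8 * 9
V = 1123.2
1123.2 m^3


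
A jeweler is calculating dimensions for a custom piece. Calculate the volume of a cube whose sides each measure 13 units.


Shape: cube
Side s = 13 units
Formula: V = s^3
V = 13 * 13 * 13
V = 169 * 13
V = 2197
2197 units^3


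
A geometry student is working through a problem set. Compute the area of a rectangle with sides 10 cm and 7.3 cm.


Shape: rectangle
Length l = 10 cm, Width w = 7.3 cm
Formula: A = l * w
A = 10 * 7.3
A = 73
73 cm^2


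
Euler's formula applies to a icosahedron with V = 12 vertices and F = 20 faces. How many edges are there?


Polyhedron: icosahedron
Euler's formula for convex polyhedra: V - E + F = 2
Given: V = 12 vertices and F = 20 faces
Solve for E:
E = V + F - 2 = 12 + 20 - 2 = 30
30 edges
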